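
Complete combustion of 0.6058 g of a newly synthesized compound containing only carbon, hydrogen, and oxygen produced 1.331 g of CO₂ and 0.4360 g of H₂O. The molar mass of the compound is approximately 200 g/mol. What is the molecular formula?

C10H16O4

mol C = 1.331 g CO₂ ÷ 44.009 g/mol = 0.030244 mol
mol H = 2 × 0.4360 g H₂O ÷ 18.015 g/mol = 0.048404 mol
mass O = 0.6058 − (0.36326 + 0.048791) = 0.19375 g → mol O = 0.19375 ÷ 15.999 = 0.012110 mol
Divide by the smallest (0.012110 mol): C 2.497, H 3.997, O 1.000
Multiplying each by 2 gives whole numbers: C 4.99, H 7.99, O 2.00
Empirical formula: C5H8O2
Empirical-formula mass = 100.12 g/mol; 200 ÷ 100.12 ≈ 2, so the molecular formula is C10H16O4.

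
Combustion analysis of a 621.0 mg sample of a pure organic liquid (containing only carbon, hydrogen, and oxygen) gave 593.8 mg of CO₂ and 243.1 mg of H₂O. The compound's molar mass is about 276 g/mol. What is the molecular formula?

C6H12O12

mol C = 0.5938 g CO₂ ÷ 44.009 g/mol = 0.013493 mol
mol H = 2 × 0.2431 g H₂O ÷ 18.015 g/mol = 0.026989 mol
mass O = 0.6210 − (0.16206 + 0.027205) = 0.43173 g → mol O = 0.43173 ÷ 15.999 = 0.026985 mol
Divide by the smallest (0.013493 mol): C 1.000, H 2.000, O 2.000
Empirical formula: CH2O2
Empirical-formula mass = 46.02 g/mol; 276 ÷ 46.02 ≈ 6, so the molecular formula is C6H12O12.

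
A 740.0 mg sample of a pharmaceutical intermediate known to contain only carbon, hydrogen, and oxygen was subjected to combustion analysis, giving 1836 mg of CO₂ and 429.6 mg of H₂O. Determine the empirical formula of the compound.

mol C = 1.836 g CO₂ ÷ 44.009 g/mol = 0.041719 mol
mol H = 2 × 0.4296 g H₂O ÷ 18.015 g/mol = 0.047694 mol
mass O = 0.7400 − (0.50108 + 0.048075) = 0.19084 g → mol O = 0.19084 ÷ 15.999 = 0.011928 mol
Divide by the smallest (0.011928 mol): C 3.497, H 3.998, O 1.000
Multiplying each by 2 gives whole numbers: C 6.99, H 8.00, O 2.00

C7H8O2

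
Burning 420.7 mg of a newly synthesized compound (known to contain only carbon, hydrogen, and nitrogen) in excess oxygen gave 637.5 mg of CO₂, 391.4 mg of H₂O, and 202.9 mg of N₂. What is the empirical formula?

CH3N

mol C = 0.6375 g CO₂ ÷ 44.009 g/mol = 0.014486 mol
mol H = 2 × 0.3914 g H₂O ÷ 18.015 g/mol = 0.043453 mol
mol N = 2 × 0.2029 g N₂ ÷ 28.014 g/mol = 0.014486 mol
Divide by the smallest (0.014486 mol): C 1.000, H 3.000, N 1.000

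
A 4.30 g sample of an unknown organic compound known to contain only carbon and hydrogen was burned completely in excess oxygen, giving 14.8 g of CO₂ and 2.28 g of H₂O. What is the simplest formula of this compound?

C4H3

mol C = 14.8 g CO₂ ÷ 44.009 g/mol = 0.3363 mol
mol H = 2 × 2.28 g H₂O ÷ 18.015 g/mol = 0.2531 mol
Divide by the smallest (0.2531 mol): C 1.329, H 1.000
Multiplying each by 3 gives whole numbers: C 3.99, H 3.00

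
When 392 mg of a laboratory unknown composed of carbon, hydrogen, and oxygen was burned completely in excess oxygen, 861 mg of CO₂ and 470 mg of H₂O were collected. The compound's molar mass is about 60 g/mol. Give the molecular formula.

mol C = 0.861 g CO₂ ÷ 44.009 g/mol = 0.01956 mol
mol H = 2 × 0.470 g H₂O ÷ 18.015 g/mol = 0.05218 mol
mass O = 0.392 − (0.2350 + 0.05260) = 0.1044 g → mol O = 0.1044 ÷ 15.999 = 0.006527 mol
Divide by the smallest (0.006527 mol): C 2.998, H 7.995, O 1.000
Empirical formula: C3H8O
Empirical-formula mass = 60.10 g/mol; 60 ÷ 60.10 ≈ 1, so the molecular formula is C3H8O.

C3H8O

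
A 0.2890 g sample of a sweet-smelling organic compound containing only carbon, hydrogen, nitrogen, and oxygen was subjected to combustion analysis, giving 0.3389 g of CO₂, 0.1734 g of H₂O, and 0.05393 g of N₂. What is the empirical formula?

mol C = 0.3389 g CO₂ ÷ 44.009 g/mol = 0.0077007 mol
mol H = 2 × 0.1734 g H₂O ÷ 18.015 g/mol = 0.019251 mol
mol N = 2 × 0.05393 g N₂ ÷ 28.014 g/mol = 0.0038502 mol
mass O = 0.2890 − (0.092493 + 0.019405 + 0.053930) = 0.12317 g → mol O = 0.12317 ÷ 15.999 = 0.0076987 mol
Divide by the smallest (0.0038502 mol): C 2.000, H 5.000, N 1.000, O 2.000

C2H5NO2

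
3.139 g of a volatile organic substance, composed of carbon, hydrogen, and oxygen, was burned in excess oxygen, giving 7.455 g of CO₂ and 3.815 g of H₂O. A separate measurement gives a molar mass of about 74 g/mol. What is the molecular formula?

C4H10O

mol C = 7.455 g CO₂ ÷ 44.009 g/mol = 0.16940 mol
mol H = 2 × 3.815 g H₂O ÷ 18.015 g/mol = 0.42354 mol
mass O = 3.139 − (2.0346 + 0.42692) = 0.67745 g → mol O = 0.67745 ÷ 15.999 = 0.042343 mol
Divide by the smallest (0.042343 mol): C 4.001, H 10.002, O 1.000
Empirical formula: C4H10O
Empirical-formula mass = 74.12 g/mol; 74 ÷ 74.12 ≈ 1, so the molecular formula is C4H10O.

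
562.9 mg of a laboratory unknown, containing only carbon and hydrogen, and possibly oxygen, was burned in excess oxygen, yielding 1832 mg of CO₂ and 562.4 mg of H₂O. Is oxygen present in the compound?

mol C = 1.832 g CO₂ ÷ 44.009 g/mol = 0.041628 mol
mol H = 2 × 0.5624 g H₂O ÷ 18.015 g/mol = 0.062437 mol
C and H together account for 0.56293 g — essentially the entire 0.5629 g sample — so the compound contains no oxygen.

no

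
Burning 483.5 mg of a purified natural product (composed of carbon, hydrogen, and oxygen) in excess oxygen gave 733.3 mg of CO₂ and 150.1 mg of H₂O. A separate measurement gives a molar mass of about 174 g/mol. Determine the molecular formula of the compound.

C6H6O6

mol C = 0.7333 g CO₂ ÷ 44.009 g/mol = 0.016663 mol
mol H = 2 × 0.1501 g H₂O ÷ 18.015 g/mol = 0.016664 mol
mass O = 0.4835 − (0.20013 + 0.016797) = 0.26657 g → mol O = 0.26657 ÷ 15.999 = 0.016662 mol
Divide by the smallest (0.016662 mol): C 1.000, H 1.000, O 1.000
Empirical formula: CHO
Empirical-formula mass = 29.02 g/mol; 174 ÷ 29.02 ≈ 6, so the molecular formula is C6H6O6.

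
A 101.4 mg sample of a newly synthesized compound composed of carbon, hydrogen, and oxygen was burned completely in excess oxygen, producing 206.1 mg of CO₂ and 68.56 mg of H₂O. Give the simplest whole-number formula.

C8H13O4

mol C = 0.2061 g CO₂ ÷ 44.009 g/mol = 0.0046831 mol
mol H = 2 × 0.06856 g H₂O ÷ 18.015 g/mol = 0.0076114 mol
mass O = 0.1014 − (0.056249 + 0.0076723) = 0.037479 g → mol O = 0.037479 ÷ 15.999 = 0.0023426 mol
Divide by the smallest (0.0023426 mol): C 1.999, H 3.249, O 1.000
Multiplying each by 4 gives whole numbers: C 8.00, H 13.00, O 4.00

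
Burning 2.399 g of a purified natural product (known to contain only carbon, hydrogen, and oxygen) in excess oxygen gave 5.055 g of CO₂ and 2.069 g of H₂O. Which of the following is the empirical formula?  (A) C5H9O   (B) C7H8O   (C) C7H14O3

mol C = 5.055 g CO₂ ÷ 44.009 g/mol = 0.11486 mol
mol H = 2 × 2.069 g H₂O ÷ 18.015 g/mol = 0.22970 mol
mass O = 2.399 − (1.3796 + 0.23154) = 0.78785 g → mol O = 0.78785 ÷ 15.999 = 0.049244 mol
Divide by the smallest (0.049244 mol): C 2.333, H 4.665, O 1.000
Multiplying each by 3 gives whole numbers: C 7.00, H 13.99, O 3.00

(C) C7H14O3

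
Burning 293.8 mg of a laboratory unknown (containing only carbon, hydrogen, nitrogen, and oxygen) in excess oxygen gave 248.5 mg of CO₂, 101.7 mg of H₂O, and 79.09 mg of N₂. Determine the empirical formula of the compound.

mol C = 0.2485 g CO₂ ÷ 44.009 g/mol = 0.0056466 mol
mol H = 2 × 0.1017 g H₂O ÷ 18.015 g/mol = 0.011291 mol
mol N = 2 × 0.07909 g N₂ ÷ 28.014 g/mol = 0.0056465 mol
mass O = 0.2938 − (0.067821 + 0.011381 + 0.079090) = 0.13551 g → mol O = 0.13551 ÷ 15.999 = 0.0084698 mol
Divide by the smallest (0.0056465 mol): C 1.000, H 2.000, N 1.000, O 1.500
Multiplying each by 2 gives whole numbers: C 2.00, H 4.00, N 2.00, O 3.00

C2H4N2O3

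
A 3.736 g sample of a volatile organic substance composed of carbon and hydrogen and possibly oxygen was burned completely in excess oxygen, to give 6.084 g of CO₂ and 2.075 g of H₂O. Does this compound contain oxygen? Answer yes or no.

yes

mol C = 6.084 g CO₂ ÷ 44.009 g/mol = 0.13824 mol
mol H = 2 × 2.075 g H₂O ÷ 18.015 g/mol = 0.23036 mol
C and H account for only 1.8927 g of the 3.736 g sample; the remaining 1.8433 g must be oxygen.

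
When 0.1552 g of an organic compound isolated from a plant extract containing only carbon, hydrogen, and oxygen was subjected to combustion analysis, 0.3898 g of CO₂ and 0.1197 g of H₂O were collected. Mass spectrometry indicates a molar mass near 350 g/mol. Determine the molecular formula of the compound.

mol C = 0.3898 g CO₂ ÷ 44.009 g/mol = 0.0088573 mol
mol H = 2 × 0.1197 g H₂O ÷ 18.015 g/mol = 0.013289 mol
mass O = 0.1552 − (0.10638 + 0.013395) = 0.035420 g → mol O = 0.035420 ÷ 15.999 = 0.0022139 mol
Divide by the smallest (0.0022139 mol): C 4.001, H 6.003, O 1.000
Empirical formula: C4H6O
Empirical-formula mass = 70.09 g/mol; 350 ÷ 70.09 ≈ 5, so the molecular formula is C20H30O5.

C20H30O5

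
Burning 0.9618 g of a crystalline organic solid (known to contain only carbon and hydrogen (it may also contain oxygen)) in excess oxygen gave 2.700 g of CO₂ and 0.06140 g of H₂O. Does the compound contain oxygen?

mol C = 2.700 g CO₂ ÷ 44.009 g/mol = 0.061351 mol
mol H = 2 × 0.06140 g H₂O ÷ 18.015 g/mol = 0.0068165 mol
C and H account for only 0.74376 g of the 0.9618 g sample; the remaining 0.21804 g must be oxygen.

yes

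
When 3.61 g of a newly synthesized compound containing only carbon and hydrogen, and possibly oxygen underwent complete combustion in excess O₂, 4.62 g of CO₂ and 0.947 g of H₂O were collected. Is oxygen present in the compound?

yes

mol C = 4.62 g CO₂ ÷ 44.009 g/mol = 0.1050 mol
mol H = 2 × 0.947 g H₂O ÷ 18.015 g/mol = 0.1051 mol
C and H account for only 1.367 g of the 3.61 g sample; the remaining 2.243 g must be oxygen.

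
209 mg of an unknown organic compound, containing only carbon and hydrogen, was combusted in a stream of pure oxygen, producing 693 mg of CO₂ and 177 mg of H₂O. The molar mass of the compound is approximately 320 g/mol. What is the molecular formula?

mol C = 0.693 g CO₂ ÷ 44.009 g/mol = 0.01575 mol
mol H = 2 × 0.177 g H₂O ÷ 18.015 g/mol = 0.01965 mol
Divide by the smallest (0.01575 mol): C 1.000, H 1.248
Multiplying each by 4 gives whole numbers: C 4.00, H 4.99
Empirical formula: C4H5
Empirical-formula mass = 53.08 g/mol; 320 ÷ 53.08 ≈ 6, so the molecular formula is C24H30.

C24H30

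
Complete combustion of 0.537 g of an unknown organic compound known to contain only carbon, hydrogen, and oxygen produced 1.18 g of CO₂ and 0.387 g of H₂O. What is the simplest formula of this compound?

C5H8O2

mol C = 1.18 g CO₂ ÷ 44.009 g/mol = 0.02681 mol
mol H = 2 × 0.387 g H₂O ÷ 18.015 g/mol = 0.04296 mol
mass O = 0.537 − (0.3220 + 0.04331) = 0.1716 g → mol O = 0.1716 ÷ 15.999 = 0.01073 mol
Divide by the smallest (0.01073 mol): C 2.499, H 4.005, O 1.000
Multiplying each by 2 gives whole numbers: C 5.00, H 8.01, O 2.00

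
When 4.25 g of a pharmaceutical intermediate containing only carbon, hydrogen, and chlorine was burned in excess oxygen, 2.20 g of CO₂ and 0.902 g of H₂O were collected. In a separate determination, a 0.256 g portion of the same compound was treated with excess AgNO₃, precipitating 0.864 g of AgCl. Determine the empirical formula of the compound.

CH2Cl2

mol C = 2.20 g CO₂ ÷ 44.009 g/mol = 0.04999 mol
mol H = 2 × 0.902 g H₂O ÷ 18.015 g/mol = 0.1001 mol
From the AgCl data: mol Cl per gram of compound = (0.864 ÷ 143.318) ÷ 0.256 = 0.02355 mol/g, so in the 4.25 g combustion sample mol Cl = 0.1001 mol
Divide by the smallest (0.04999 mol): C 1.000, H 2.003, Cl 2.002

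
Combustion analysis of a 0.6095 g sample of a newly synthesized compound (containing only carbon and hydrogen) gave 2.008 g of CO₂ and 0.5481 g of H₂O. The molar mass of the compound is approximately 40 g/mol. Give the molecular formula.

C3H4

mol C = 2.008 g CO₂ ÷ 44.009 g/mol = 0.045627 mol
mol H = 2 × 0.5481 g H₂O ÷ 18.015 g/mol = 0.060849 mol
Divide by the smallest (0.045627 mol): C 1.000, H 1.334
Multiplying each by 3 gives whole numbers: C 3.00, H 4.00
Empirical formula: C3H4
Empirical-formula mass = 40.06 g/mol; 40 ÷ 40.06 ≈ 1, so the molecular formula is C3H4.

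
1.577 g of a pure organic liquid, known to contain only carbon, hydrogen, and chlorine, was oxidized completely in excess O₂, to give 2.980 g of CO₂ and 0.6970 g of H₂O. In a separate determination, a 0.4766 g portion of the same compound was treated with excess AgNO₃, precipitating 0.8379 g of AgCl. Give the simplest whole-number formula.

mol C = 2.980 g CO₂ ÷ 44.009 g/mol = 0.067713 mol
mol H = 2 × 0.6970 g H₂O ÷ 18.015 g/mol = 0.077380 mol
From the AgCl data: mol Cl per gram of compound = (0.8379 ÷ 143.318) ÷ 0.4766 = 0.012267 mol/g, so in the 1.577 g combustion sample mol Cl = 0.019345 mol
Divide by the smallest (0.019345 mol): C 3.500, H 4.000, Cl 1.000
Multiplying each by 2 gives whole numbers: C 7.00, H 8.00, Cl 2.00

C7H8Cl2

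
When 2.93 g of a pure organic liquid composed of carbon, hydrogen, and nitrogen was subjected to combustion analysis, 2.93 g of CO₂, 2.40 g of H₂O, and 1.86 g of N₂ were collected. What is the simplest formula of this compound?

CH4N2

mol C = 2.93 g CO₂ ÷ 44.009 g/mol = 0.06658 mol
mol H = 2 × 2.40 g H₂O ÷ 18.015 g/mol = 0.2664 mol
mol N = 2 × 1.86 g N₂ ÷ 28.014 g/mol = 0.1328 mol
Divide by the smallest (0.06658 mol): C 1.000, H 4.002, N 1.995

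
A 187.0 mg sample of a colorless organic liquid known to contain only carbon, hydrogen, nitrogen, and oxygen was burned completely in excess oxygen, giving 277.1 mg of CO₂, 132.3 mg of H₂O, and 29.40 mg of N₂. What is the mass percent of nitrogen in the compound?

mol C = 0.2771 g CO₂ ÷ 44.009 g/mol = 0.0062964 mol
mol H = 2 × 0.1323 g H₂O ÷ 18.015 g/mol = 0.014688 mol
mol N = 2 × 0.02940 g N₂ ÷ 28.014 g/mol = 0.0020990 mol
mass O = 0.1870 − (0.075627 + 0.014805 + 0.029400) = 0.067168 g → mol O = 0.067168 ÷ 15.999 = 0.0041983 mol
mass % N = 0.029400 g ÷ 0.1870 g × 100%

15.72%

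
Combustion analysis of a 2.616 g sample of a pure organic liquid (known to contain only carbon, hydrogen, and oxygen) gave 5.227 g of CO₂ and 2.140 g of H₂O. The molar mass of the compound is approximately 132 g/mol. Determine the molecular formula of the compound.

mol C = 5.227 g CO₂ ÷ 44.009 g/mol = 0.11877 mol
mol H = 2 × 2.140 g H₂O ÷ 18.015 g/mol = 0.23758 mol
mass O = 2.616 − (1.4266 + 0.23948) = 0.94996 g → mol O = 0.94996 ÷ 15.999 = 0.059376 mol
Divide by the smallest (0.059376 mol): C 2.000, H 4.001, O 1.000
Empirical formula: C2H4O
Empirical-formula mass = 44.05 g/mol; 132 ÷ 44.05 ≈ 3, so the molecular formula is C6H12O3.

C6H12O3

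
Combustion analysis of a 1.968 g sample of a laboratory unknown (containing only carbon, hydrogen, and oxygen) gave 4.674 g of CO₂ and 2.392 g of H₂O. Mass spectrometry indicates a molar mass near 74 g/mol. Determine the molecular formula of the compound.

C4H10O

mol C = 4.674 g CO₂ ÷ 44.009 g/mol = 0.10621 mol
mol H = 2 × 2.392 g H₂O ÷ 18.015 g/mol = 0.26556 mol
mass O = 1.968 − (1.2756 + 0.26768) = 0.42468 g → mol O = 0.42468 ÷ 15.999 = 0.026544 mol
Divide by the smallest (0.026544 mol): C 4.001, H 10.004, O 1.000
Empirical formula: C4H10O
Empirical-formula mass = 74.12 g/mol; 74 ÷ 74.12 ≈ 1, so the molecular formula is C4H10O.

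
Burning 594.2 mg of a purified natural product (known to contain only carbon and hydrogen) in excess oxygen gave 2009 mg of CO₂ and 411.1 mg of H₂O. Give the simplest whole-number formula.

CH

mol C = 2.009 g CO₂ ÷ 44.009 g/mol = 0.045650 mol
mol H = 2 × 0.4111 g H₂O ÷ 18.015 g/mol = 0.045640 mol
Divide by the smallest (0.045640 mol): C 1.000, H 1.000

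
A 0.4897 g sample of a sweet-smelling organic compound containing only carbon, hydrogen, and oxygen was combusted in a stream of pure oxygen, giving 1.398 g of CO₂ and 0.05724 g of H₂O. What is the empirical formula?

mol C = 1.398 g CO₂ ÷ 44.009 g/mol = 0.031766 mol
mol H = 2 × 0.05724 g H₂O ÷ 18.015 g/mol = 0.0063547 mol
mass O = 0.4897 − (0.38154 + 0.0064055) = 0.10175 g → mol O = 0.10175 ÷ 15.999 = 0.0063598 mol
Divide by the smallest (0.0063547 mol): C 4.999, H 1.000, O 1.001

C5HO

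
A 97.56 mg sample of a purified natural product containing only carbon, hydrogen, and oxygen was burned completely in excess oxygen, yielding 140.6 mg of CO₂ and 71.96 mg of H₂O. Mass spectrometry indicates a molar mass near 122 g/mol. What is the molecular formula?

C4H10O4

mol C = 0.1406 g CO₂ ÷ 44.009 g/mol = 0.0031948 mol
mol H = 2 × 0.07196 g H₂O ÷ 18.015 g/mol = 0.0079889 mol
mass O = 0.09756 − (0.038373 + 0.0080528) = 0.051134 g → mol O = 0.051134 ÷ 15.999 = 0.0031961 mol
Divide by the smallest (0.0031948 mol): C 1.000, H 2.501, O 1.000
Multiplying each by 2 gives whole numbers: C 2.00, H 5.00, O 2.00
Empirical formula: C2H5O2
Empirical-formula mass = 61.06 g/mol; 122 ÷ 61.06 ≈ 2, so the molecular formula is C4H10O4.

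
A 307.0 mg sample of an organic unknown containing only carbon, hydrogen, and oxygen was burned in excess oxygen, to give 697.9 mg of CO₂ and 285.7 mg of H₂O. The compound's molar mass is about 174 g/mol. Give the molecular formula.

mol C = 0.6979 g CO₂ ÷ 44.009 g/mol = 0.015858 mol
mol H = 2 × 0.2857 g H₂O ÷ 18.015 g/mol = 0.031718 mol
mass O = 0.3070 − (0.19047 + 0.031972) = 0.084556 g → mol O = 0.084556 ÷ 15.999 = 0.0052851 mol
Divide by the smallest (0.0052851 mol): C 3.001, H 6.001, O 1.000
Empirical formula: C3H6O
Empirical-formula mass = 58.08 g/mol; 174 ÷ 58.08 ≈ 3, so the molecular formula is C9H18O3.

C9H18O3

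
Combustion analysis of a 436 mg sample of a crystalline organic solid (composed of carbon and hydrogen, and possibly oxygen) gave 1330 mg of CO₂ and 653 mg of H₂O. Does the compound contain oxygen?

mol C = 1.33 g CO₂ ÷ 44.009 g/mol = 0.03022 mol
mol H = 2 × 0.653 g H₂O ÷ 18.015 g/mol = 0.07250 mol
C and H together account for 0.4361 g — essentially the entire 0.436 g sample — so the compound contains no oxygen.

no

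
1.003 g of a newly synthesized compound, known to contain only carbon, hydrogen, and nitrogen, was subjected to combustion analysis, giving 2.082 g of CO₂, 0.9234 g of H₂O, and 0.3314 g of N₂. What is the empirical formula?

mol C = 2.082 g CO₂ ÷ 44.009 g/mol = 0.047309 mol
mol H = 2 × 0.9234 g H₂O ÷ 18.015 g/mol = 0.10251 mol
mol N = 2 × 0.3314 g N₂ ÷ 28.014 g/mol = 0.023660 mol
Divide by the smallest (0.023660 mol): C 2.000, H 4.333, N 1.000
Multiplying each by 3 gives whole numbers: C 6.00, H 13.00, N 3.00

C6H13N3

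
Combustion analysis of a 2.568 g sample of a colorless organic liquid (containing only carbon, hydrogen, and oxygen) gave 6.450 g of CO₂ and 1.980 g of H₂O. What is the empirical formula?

C4H6O

mol C = 6.450 g CO₂ ÷ 44.009 g/mol = 0.14656 mol
mol H = 2 × 1.980 g H₂O ÷ 18.015 g/mol = 0.21982 mol
mass O = 2.568 − (1.7603 + 0.22158) = 0.58608 g → mol O = 0.58608 ÷ 15.999 = 0.036632 mol
Divide by the smallest (0.036632 mol): C 4.001, H 6.001, O 1.000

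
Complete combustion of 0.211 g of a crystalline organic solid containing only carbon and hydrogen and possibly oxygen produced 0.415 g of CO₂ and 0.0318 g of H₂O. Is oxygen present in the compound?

yes

mol C = 0.415 g CO₂ ÷ 44.009 g/mol = 0.009430 mol
mol H = 2 × 0.0318 g H₂O ÷ 18.015 g/mol = 0.003530 mol
C and H account for only 0.1168 g of the 0.211 g sample; the remaining 0.09418 g must be oxygen.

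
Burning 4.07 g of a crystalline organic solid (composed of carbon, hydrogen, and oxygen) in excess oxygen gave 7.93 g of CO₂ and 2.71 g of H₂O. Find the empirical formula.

mol C = 7.93 g CO₂ ÷ 44.009 g/mol = 0.1802 mol
mol H = 2 × 2.71 g H₂O ÷ 18.015 g/mol = 0.3009 mol
mass O = 4.07 − (2.164 + 0.3033) = 1.602 g → mol O = 1.602 ÷ 15.999 = 0.1002 mol
Divide by the smallest (0.1002 mol): C 1.799, H 3.004, O 1.000
Multiplying each by 5 gives whole numbers: C 9.00, H 15.02, O 5.00

C9H15O5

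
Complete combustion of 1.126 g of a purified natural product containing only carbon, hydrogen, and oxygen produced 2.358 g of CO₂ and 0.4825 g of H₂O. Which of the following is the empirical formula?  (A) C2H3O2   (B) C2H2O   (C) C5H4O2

mol C = 2.358 g CO₂ ÷ 44.009 g/mol = 0.053580 mol
mol H = 2 × 0.4825 g H₂O ÷ 18.015 g/mol = 0.053566 mol
mass O = 1.126 − (0.64355 + 0.053995) = 0.42846 g → mol O = 0.42846 ÷ 15.999 = 0.026780 mol
Divide by the smallest (0.026780 mol): C 2.001, H 2.000, O 1.000

(B) C2H2O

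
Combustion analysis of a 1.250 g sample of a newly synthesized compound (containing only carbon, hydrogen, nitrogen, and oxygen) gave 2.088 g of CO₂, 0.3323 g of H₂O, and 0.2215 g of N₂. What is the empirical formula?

mol C = 2.088 g CO₂ ÷ 44.009 g/mol = 0.047445 mol
mol H = 2 × 0.3323 g H₂O ÷ 18.015 g/mol = 0.036891 mol
mol N = 2 × 0.2215 g N₂ ÷ 28.014 g/mol = 0.015814 mol
mass O = 1.250 − (0.56986 + 0.037187 + 0.22150) = 0.42145 g → mol O = 0.42145 ÷ 15.999 = 0.026342 mol
Divide by the smallest (0.015814 mol): C 3.000, H 2.333, N 1.000, O 1.666
Multiplying each by 3 gives whole numbers: C 9.00, H 7.00, N 3.00, O 5.00

C9H7N3O5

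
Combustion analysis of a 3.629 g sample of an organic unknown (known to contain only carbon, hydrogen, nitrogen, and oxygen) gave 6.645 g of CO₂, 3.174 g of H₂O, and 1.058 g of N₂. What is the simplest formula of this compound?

C6H14N3O

mol C = 6.645 g CO₂ ÷ 44.009 g/mol = 0.15099 mol
mol H = 2 × 3.174 g H₂O ÷ 18.015 g/mol = 0.35237 mol
mol N = 2 × 1.058 g N₂ ÷ 28.014 g/mol = 0.075534 mol
mass O = 3.629 − (1.8136 + 0.35519 + 1.0580) = 0.40224 g → mol O = 0.40224 ÷ 15.999 = 0.025142 mol
Divide by the smallest (0.025142 mol): C 6.006, H 14.015, N 3.004, O 1.000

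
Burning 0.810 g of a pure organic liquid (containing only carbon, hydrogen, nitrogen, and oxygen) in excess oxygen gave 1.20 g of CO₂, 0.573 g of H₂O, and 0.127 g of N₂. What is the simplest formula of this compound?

mol C = 1.20 g CO₂ ÷ 44.009 g/mol = 0.02727 mol
mol H = 2 × 0.573 g H₂O ÷ 18.015 g/mol = 0.06361 mol
mol N = 2 × 0.127 g N₂ ÷ 28.014 g/mol = 0.009067 mol
mass O = 0.810 − (0.3275 + 0.06412 + 0.1270) = 0.2914 g → mol O = 0.2914 ÷ 15.999 = 0.01821 mol
Divide by the smallest (0.009067 mol): C 3.007, H 7.016, N 1.000, O 2.009

C3H7NO2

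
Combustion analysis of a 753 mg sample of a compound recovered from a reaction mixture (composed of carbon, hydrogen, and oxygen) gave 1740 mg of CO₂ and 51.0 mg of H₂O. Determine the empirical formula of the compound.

C7HO3

mol C = 1.74 g CO₂ ÷ 44.009 g/mol = 0.03954 mol
mol H = 2 × 0.0510 g H₂O ÷ 18.015 g/mol = 0.005662 mol
mass O = 0.753 − (0.4749 + 0.005707) = 0.2724 g → mol O = 0.2724 ÷ 15.999 = 0.01703 mol
Divide by the smallest (0.005662 mol): C 6.983, H 1.000, O 3.007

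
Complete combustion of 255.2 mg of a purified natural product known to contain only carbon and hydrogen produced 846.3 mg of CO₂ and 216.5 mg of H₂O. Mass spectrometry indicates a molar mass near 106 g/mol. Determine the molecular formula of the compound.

C8H10

mol C = 0.8463 g CO₂ ÷ 44.009 g/mol = 0.019230 mol
mol H = 2 × 0.2165 g H₂O ÷ 18.015 g/mol = 0.024036 mol
Divide by the smallest (0.019230 mol): C 1.000, H 1.250
Multiplying each by 4 gives whole numbers: C 4.00, H 5.00
Empirical formula: C4H5
Empirical-formula mass = 53.08 g/mol; 106 ÷ 53.08 ≈ 2, so the molecular formula is C8H10.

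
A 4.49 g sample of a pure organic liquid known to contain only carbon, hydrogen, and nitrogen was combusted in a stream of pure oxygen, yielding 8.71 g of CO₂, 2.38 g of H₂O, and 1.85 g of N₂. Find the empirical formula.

C3H4N2

mol C = 8.71 g CO₂ ÷ 44.009 g/mol = 0.1979 mol
mol H = 2 × 2.38 g H₂O ÷ 18.015 g/mol = 0.2642 mol
mol N = 2 × 1.85 g N₂ ÷ 28.014 g/mol = 0.1321 mol
Divide by the smallest (0.1321 mol): C 1.498, H 2.001, N 1.000
Multiplying each by 2 gives whole numbers: C 3.00, H 4.00, N 2.00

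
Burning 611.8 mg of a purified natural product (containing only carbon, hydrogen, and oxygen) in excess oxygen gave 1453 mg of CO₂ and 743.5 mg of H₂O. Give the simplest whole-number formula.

C4H10O

mol C = 1.453 g CO₂ ÷ 44.009 g/mol = 0.033016 mol
mol H = 2 × 0.7435 g H₂O ÷ 18.015 g/mol = 0.082542 mol
mass O = 0.6118 − (0.39655 + 0.083203) = 0.13204 g → mol O = 0.13204 ÷ 15.999 = 0.0082532 mol
Divide by the smallest (0.0082532 mol): C 4.000, H 10.001, O 1.000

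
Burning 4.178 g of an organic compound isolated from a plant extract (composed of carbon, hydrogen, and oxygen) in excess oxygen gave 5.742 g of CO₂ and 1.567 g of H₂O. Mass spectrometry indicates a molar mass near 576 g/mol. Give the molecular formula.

mol C = 5.742 g CO₂ ÷ 44.009 g/mol = 0.13047 mol
mol H = 2 × 1.567 g H₂O ÷ 18.015 g/mol = 0.17397 mol
mass O = 4.178 − (1.5671 + 0.17536) = 2.4355 g → mol O = 2.4355 ÷ 15.999 = 0.15223 mol
Divide by the smallest (0.13047 mol): C 1.000, H 1.333, O 1.167
Multiplying each by 6 gives whole numbers: C 6.00, H 8.00, O 7.00
Empirical formula: C6H8O7
Empirical-formula mass = 192.12 g/mol; 576 ÷ 192.12 ≈ 3, so the molecular formula is C18H24O21.

C18H24O21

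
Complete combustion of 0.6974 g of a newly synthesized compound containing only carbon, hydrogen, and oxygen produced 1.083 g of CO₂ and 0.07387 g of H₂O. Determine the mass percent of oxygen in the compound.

mol C = 1.083 g CO₂ ÷ 44.009 g/mol = 0.024609 mol
mol H = 2 × 0.07387 g H₂O ÷ 18.015 g/mol = 0.0082009 mol
mass O = 0.6974 − (0.29557 + 0.0082666) = 0.39356 g → mol O = 0.39356 ÷ 15.999 = 0.024599 mol
mass % O = 0.39356 g ÷ 0.6974 g × 100%

56.43%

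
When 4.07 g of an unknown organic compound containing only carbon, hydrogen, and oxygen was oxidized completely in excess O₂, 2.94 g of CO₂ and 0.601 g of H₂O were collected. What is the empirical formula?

CHO3

mol C = 2.94 g CO₂ ÷ 44.009 g/mol = 0.06680 mol
mol H = 2 × 0.601 g H₂O ÷ 18.015 g/mol = 0.06672 mol
mass O = 4.07 − (0.8024 + 0.06726) = 3.200 g → mol O = 3.200 ÷ 15.999 = 0.2000 mol
Divide by the smallest (0.06672 mol): C 1.001, H 1.000, O 2.998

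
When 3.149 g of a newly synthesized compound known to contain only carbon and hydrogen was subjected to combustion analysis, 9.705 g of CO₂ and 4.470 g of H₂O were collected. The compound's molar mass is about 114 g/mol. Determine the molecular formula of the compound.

mol C = 9.705 g CO₂ ÷ 44.009 g/mol = 0.22052 mol
mol H = 2 × 4.470 g H₂O ÷ 18.015 g/mol = 0.49625 mol
Divide by the smallest (0.22052 mol): C 1.000, H 2.250
Multiplying each by 4 gives whole numbers: C 4.00, H 9.00
Empirical formula: C4H9
Empirical-formula mass = 57.12 g/mol; 114 ÷ 57.12 ≈ 2, so the molecular formula is C8H18.

C8H18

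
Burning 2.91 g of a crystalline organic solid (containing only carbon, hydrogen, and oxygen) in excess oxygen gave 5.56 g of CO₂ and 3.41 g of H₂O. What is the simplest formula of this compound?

C2H6O

mol C = 5.56 g CO₂ ÷ 44.009 g/mol = 0.1263 mol
mol H = 2 × 3.41 g H₂O ÷ 18.015 g/mol = 0.3786 mol
mass O = 2.91 − (1.517 + 0.3816) = 1.011 g → mol O = 1.011 ÷ 15.999 = 0.06319 mol
Divide by the smallest (0.06319 mol): C 1.999, H 5.991, O 1.000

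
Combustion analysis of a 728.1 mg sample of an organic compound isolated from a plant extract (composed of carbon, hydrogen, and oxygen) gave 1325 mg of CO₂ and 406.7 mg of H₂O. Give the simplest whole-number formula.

C6H9O4

mol C = 1.325 g CO₂ ÷ 44.009 g/mol = 0.030107 mol
mol H = 2 × 0.4067 g H₂O ÷ 18.015 g/mol = 0.045151 mol
mass O = 0.7281 − (0.36162 + 0.045512) = 0.32097 g → mol O = 0.32097 ÷ 15.999 = 0.020062 mol
Divide by the smallest (0.020062 mol): C 1.501, H 2.251, O 1.000
Multiplying each by 4 gives whole numbers: C 6.00, H 9.00, O 4.00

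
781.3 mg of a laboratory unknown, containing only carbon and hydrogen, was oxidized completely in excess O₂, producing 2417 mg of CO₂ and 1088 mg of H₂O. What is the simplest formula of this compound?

mol C = 2.417 g CO₂ ÷ 44.009 g/mol = 0.054921 mol
mol H = 2 × 1.088 g H₂O ÷ 18.015 g/mol = 0.12079 mol
Divide by the smallest (0.054921 mol): C 1.000, H 2.199
Multiplying each by 5 gives whole numbers: C 5.00, H 11.00

C5H11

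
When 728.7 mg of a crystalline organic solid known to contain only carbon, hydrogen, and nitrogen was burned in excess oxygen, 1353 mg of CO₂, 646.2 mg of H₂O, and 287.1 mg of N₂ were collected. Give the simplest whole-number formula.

mol C = 1.353 g CO₂ ÷ 44.009 g/mol = 0.030744 mol
mol H = 2 × 0.6462 g H₂O ÷ 18.015 g/mol = 0.071740 mol
mol N = 2 × 0.2871 g N₂ ÷ 28.014 g/mol = 0.020497 mol
Divide by the smallest (0.020497 mol): C 1.500, H 3.500, N 1.000
Multiplying each by 2 gives whole numbers: C 3.00, H 7.00, N 2.00

C3H7N2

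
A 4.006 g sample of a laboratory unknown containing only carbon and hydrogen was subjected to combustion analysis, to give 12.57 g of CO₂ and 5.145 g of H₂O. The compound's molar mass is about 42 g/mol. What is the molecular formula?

C3H6

mol C = 12.57 g CO₂ ÷ 44.009 g/mol = 0.28562 mol
mol H = 2 × 5.145 g H₂O ÷ 18.015 g/mol = 0.57119 mol
Divide by the smallest (0.28562 mol): C 1.000, H 2.000
Empirical formula: CH2
Empirical-formula mass = 14.03 g/mol; 42 ÷ 14.03 ≈ 3, so the molecular formula is C3H6.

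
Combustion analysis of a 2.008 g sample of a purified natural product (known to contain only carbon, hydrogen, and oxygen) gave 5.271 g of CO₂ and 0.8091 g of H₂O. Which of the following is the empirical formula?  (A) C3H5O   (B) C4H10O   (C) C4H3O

mol C = 5.271 g CO₂ ÷ 44.009 g/mol = 0.11977 mol
mol H = 2 × 0.8091 g H₂O ÷ 18.015 g/mol = 0.089825 mol
mass O = 2.008 − (1.4386 + 0.090544) = 0.47889 g → mol O = 0.47889 ÷ 15.999 = 0.029932 mol
Divide by the smallest (0.029932 mol): C 4.001, H 3.001, O 1.000

(C) C4H3O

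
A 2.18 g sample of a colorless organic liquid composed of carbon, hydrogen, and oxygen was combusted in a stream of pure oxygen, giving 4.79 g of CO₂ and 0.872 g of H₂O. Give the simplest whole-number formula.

mol C = 4.79 g CO₂ ÷ 44.009 g/mol = 0.1088 mol
mol H = 2 × 0.872 g H₂O ÷ 18.015 g/mol = 0.09681 mol
mass O = 2.18 − (1.307 + 0.09758) = 0.7751 g → mol O = 0.7751 ÷ 15.999 = 0.04845 mol
Divide by the smallest (0.04845 mol): C 2.247, H 1.998, O 1.000
Multiplying each by 4 gives whole numbers: C 8.99, H 7.99, O 4.00

C9H8O4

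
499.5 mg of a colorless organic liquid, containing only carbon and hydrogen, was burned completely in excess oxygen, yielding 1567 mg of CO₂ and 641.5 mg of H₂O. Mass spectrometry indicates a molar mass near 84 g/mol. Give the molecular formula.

mol C = 1.567 g CO₂ ÷ 44.009 g/mol = 0.035606 mol
mol H = 2 × 0.6415 g H₂O ÷ 18.015 g/mol = 0.071218 mol
Divide by the smallest (0.035606 mol): C 1.000, H 2.000
Empirical formula: CH2
Empirical-formula mass = 14.03 g/mol; 84 ÷ 14.03 ≈ 6, so the molecular formula is C6H12.

C6H12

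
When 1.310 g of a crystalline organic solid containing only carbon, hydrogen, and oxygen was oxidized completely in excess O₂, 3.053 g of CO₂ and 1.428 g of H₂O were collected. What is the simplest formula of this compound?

C7H16O2

mol C = 3.053 g CO₂ ÷ 44.009 g/mol = 0.069372 mol
mol H = 2 × 1.428 g H₂O ÷ 18.015 g/mol = 0.15853 mol
mass O = 1.310 − (0.83323 + 0.15980) = 0.31697 g → mol O = 0.31697 ÷ 15.999 = 0.019812 mol
Divide by the smallest (0.019812 mol): C 3.502, H 8.002, O 1.000
Multiplying each by 2 gives whole numbers: C 7.00, H 16.00, O 2.00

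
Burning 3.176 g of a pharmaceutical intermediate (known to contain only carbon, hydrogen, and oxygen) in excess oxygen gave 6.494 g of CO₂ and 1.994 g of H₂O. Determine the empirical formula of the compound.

C2H3O

mol C = 6.494 g CO₂ ÷ 44.009 g/mol = 0.14756 mol
mol H = 2 × 1.994 g H₂O ÷ 18.015 g/mol = 0.22137 mol
mass O = 3.176 − (1.7724 + 0.22314) = 1.1805 g → mol O = 1.1805 ÷ 15.999 = 0.073786 mol
Divide by the smallest (0.073786 mol): C 2.000, H 3.000, O 1.000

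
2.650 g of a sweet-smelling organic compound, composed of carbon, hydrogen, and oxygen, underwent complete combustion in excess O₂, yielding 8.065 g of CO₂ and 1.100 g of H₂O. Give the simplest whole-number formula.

C9H6O

mol C = 8.065 g CO₂ ÷ 44.009 g/mol = 0.18326 mol
mol H = 2 × 1.100 g H₂O ÷ 18.015 g/mol = 0.12212 mol
mass O = 2.650 − (2.2011 + 0.12310) = 0.32579 g → mol O = 0.32579 ÷ 15.999 = 0.020363 mol
Divide by the smallest (0.020363 mol): C 8.999, H 5.997, O 1.000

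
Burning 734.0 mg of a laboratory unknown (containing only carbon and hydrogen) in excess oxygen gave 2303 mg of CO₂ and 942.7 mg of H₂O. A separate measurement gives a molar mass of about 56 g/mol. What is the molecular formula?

mol C = 2.303 g CO₂ ÷ 44.009 g/mol = 0.052330 mol
mol H = 2 × 0.9427 g H₂O ÷ 18.015 g/mol = 0.10466 mol
Divide by the smallest (0.052330 mol): C 1.000, H 2.000
Empirical formula: CH2
Empirical-formula mass = 14.03 g/mol; 56 ÷ 14.03 ≈ 4, so the molecular formula is C4H8.

C4H8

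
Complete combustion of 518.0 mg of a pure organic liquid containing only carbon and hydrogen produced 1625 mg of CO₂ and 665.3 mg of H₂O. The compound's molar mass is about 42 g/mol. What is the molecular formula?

mol C = 1.625 g CO₂ ÷ 44.009 g/mol = 0.036924 mol
mol H = 2 × 0.6653 g H₂O ÷ 18.015 g/mol = 0.073861 mol
Divide by the smallest (0.036924 mol): C 1.000, H 2.000
Empirical formula: CH2
Empirical-formula mass = 14.03 g/mol; 42 ÷ 14.03 ≈ 3, so the molecular formula is C3H6.

C3H6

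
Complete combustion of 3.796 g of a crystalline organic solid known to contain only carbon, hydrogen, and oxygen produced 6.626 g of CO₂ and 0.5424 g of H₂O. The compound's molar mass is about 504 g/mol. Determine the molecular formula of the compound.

mol C = 6.626 g CO₂ ÷ 44.009 g/mol = 0.15056 mol
mol H = 2 × 0.5424 g H₂O ÷ 18.015 g/mol = 0.060216 mol
mass O = 3.796 − (1.8084 + 0.060698) = 1.9269 g → mol O = 1.9269 ÷ 15.999 = 0.12044 mol
Divide by the smallest (0.060216 mol): C 2.500, H 1.000, O 2.000
Multiplying each by 2 gives whole numbers: C 5.00, H 2.00, O 4.00
Empirical formula: C5H2O4
Empirical-formula mass = 126.07 g/mol; 504 ÷ 126.07 ≈ 4, so the molecular formula is C20H8O16.

C20H8O16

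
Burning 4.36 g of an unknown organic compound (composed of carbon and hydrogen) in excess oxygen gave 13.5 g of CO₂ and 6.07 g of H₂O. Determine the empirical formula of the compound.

C5H11

mol C = 13.5 g CO₂ ÷ 44.009 g/mol = 0.3068 mol
mol H = 2 × 6.07 g H₂O ÷ 18.015 g/mol = 0.6739 mol
Divide by the smallest (0.3068 mol): C 1.000, H 2.197
Multiplying each by 5 gives whole numbers: C 5.00, H 10.98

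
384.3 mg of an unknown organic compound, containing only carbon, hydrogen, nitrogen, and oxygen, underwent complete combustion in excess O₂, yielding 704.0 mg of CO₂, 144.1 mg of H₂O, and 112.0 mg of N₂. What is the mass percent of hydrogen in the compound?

mol C = 0.7040 g CO₂ ÷ 44.009 g/mol = 0.015997 mol
mol H = 2 × 0.1441 g H₂O ÷ 18.015 g/mol = 0.015998 mol
mol N = 2 × 0.1120 g N₂ ÷ 28.014 g/mol = 0.0079960 mol
mass O = 0.3843 − (0.19214 + 0.016126 + 0.11200) = 0.064038 g → mol O = 0.064038 ÷ 15.999 = 0.0040026 mol
mass % H = 0.016126 g ÷ 0.3843 g × 100%

4.20%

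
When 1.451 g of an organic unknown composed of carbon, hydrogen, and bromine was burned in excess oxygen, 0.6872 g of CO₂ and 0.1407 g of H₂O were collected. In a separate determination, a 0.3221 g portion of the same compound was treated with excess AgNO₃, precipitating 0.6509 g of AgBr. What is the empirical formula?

CHBr

mol C = 0.6872 g CO₂ ÷ 44.009 g/mol = 0.015615 mol
mol H = 2 × 0.1407 g H₂O ÷ 18.015 g/mol = 0.015620 mol
From the AgBr data: mol Br per gram of compound = (0.6509 ÷ 187.772) ÷ 0.3221 = 0.010762 mol/g, so in the 1.451 g combustion sample mol Br = 0.015616 mol
Divide by the smallest (0.015615 mol): C 1.000, H 1.000, Br 1.000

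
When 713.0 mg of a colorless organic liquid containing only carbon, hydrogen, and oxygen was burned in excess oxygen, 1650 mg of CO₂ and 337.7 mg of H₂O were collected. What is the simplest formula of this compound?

mol C = 1.650 g CO₂ ÷ 44.009 g/mol = 0.037492 mol
mol H = 2 × 0.3377 g H₂O ÷ 18.015 g/mol = 0.037491 mol
mass O = 0.7130 − (0.45032 + 0.037791) = 0.22489 g → mol O = 0.22489 ÷ 15.999 = 0.014056 mol
Divide by the smallest (0.014056 mol): C 2.667, H 2.667, O 1.000
Multiplying each by 3 gives whole numbers: C 8.00, H 8.00, O 3.00

C8H8O3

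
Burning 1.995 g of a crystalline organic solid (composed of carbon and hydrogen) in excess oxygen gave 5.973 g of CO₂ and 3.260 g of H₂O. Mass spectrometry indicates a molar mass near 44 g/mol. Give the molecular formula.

mol C = 5.973 g CO₂ ÷ 44.009 g/mol = 0.13572 mol
mol H = 2 × 3.260 g H₂O ÷ 18.015 g/mol = 0.36192 mol
Divide by the smallest (0.13572 mol): C 1.000, H 2.667
Multiplying each by 3 gives whole numbers: C 3.00, H 8.00
Empirical formula: C3H8
Empirical-formula mass = 44.10 g/mol; 44 ÷ 44.10 ≈ 1, so the molecular formula is C3H8.

C3H8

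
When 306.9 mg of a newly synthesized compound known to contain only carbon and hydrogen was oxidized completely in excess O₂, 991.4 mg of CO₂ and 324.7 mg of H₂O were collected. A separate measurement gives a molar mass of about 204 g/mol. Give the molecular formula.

C15H24

mol C = 0.9914 g CO₂ ÷ 44.009 g/mol = 0.022527 mol
mol H = 2 × 0.3247 g H₂O ÷ 18.015 g/mol = 0.036048 mol
Divide by the smallest (0.022527 mol): C 1.000, H 1.600
Multiplying each by 5 gives whole numbers: C 5.00, H 8.00
Empirical formula: C5H8
Empirical-formula mass = 68.12 g/mol; 204 ÷ 68.12 ≈ 3, so the molecular formula is C15H24.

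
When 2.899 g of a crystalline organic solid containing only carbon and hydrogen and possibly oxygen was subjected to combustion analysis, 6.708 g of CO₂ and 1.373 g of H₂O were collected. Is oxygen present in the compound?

yes

mol C = 6.708 g CO₂ ÷ 44.009 g/mol = 0.15242 mol
mol H = 2 × 1.373 g H₂O ÷ 18.015 g/mol = 0.15243 mol
C and H account for only 1.9844 g of the 2.899 g sample; the remaining 0.91459 g must be oxygen.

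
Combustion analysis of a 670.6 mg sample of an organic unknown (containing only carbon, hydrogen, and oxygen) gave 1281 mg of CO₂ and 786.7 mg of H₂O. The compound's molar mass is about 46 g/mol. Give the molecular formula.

mol C = 1.281 g CO₂ ÷ 44.009 g/mol = 0.029108 mol
mol H = 2 × 0.7867 g H₂O ÷ 18.015 g/mol = 0.087338 mol
mass O = 0.6706 − (0.34961 + 0.088037) = 0.23295 g → mol O = 0.23295 ÷ 15.999 = 0.014560 mol
Divide by the smallest (0.014560 mol): C 1.999, H 5.998, O 1.000
Empirical formula: C2H6O
Empirical-formula mass = 46.07 g/mol; 46 ÷ 46.07 ≈ 1, so the molecular formula is C2H6O.

C2H6O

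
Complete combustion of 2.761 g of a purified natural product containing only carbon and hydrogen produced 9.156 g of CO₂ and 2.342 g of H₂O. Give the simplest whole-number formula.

C4H5

mol C = 9.156 g CO₂ ÷ 44.009 g/mol = 0.20805 mol
mol H = 2 × 2.342 g H₂O ÷ 18.015 g/mol = 0.26001 mol
Divide by the smallest (0.20805 mol): C 1.000, H 1.250
Multiplying each by 4 gives whole numbers: C 4.00, H 5.00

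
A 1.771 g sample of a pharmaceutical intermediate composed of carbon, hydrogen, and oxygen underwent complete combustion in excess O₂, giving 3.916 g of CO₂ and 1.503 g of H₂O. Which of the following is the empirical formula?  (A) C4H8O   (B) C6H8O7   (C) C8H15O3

(C) C8H15O3

mol C = 3.916 g CO₂ ÷ 44.009 g/mol = 0.088982 mol
mol H = 2 × 1.503 g H₂O ÷ 18.015 g/mol = 0.16686 mol
mass O = 1.771 − (1.0688 + 0.16820) = 0.53404 g → mol O = 0.53404 ÷ 15.999 = 0.033380 mol
Divide by the smallest (0.033380 mol): C 2.666, H 4.999, O 1.000
Multiplying each by 3 gives whole numbers: C 8.00, H 15.00, O 3.00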